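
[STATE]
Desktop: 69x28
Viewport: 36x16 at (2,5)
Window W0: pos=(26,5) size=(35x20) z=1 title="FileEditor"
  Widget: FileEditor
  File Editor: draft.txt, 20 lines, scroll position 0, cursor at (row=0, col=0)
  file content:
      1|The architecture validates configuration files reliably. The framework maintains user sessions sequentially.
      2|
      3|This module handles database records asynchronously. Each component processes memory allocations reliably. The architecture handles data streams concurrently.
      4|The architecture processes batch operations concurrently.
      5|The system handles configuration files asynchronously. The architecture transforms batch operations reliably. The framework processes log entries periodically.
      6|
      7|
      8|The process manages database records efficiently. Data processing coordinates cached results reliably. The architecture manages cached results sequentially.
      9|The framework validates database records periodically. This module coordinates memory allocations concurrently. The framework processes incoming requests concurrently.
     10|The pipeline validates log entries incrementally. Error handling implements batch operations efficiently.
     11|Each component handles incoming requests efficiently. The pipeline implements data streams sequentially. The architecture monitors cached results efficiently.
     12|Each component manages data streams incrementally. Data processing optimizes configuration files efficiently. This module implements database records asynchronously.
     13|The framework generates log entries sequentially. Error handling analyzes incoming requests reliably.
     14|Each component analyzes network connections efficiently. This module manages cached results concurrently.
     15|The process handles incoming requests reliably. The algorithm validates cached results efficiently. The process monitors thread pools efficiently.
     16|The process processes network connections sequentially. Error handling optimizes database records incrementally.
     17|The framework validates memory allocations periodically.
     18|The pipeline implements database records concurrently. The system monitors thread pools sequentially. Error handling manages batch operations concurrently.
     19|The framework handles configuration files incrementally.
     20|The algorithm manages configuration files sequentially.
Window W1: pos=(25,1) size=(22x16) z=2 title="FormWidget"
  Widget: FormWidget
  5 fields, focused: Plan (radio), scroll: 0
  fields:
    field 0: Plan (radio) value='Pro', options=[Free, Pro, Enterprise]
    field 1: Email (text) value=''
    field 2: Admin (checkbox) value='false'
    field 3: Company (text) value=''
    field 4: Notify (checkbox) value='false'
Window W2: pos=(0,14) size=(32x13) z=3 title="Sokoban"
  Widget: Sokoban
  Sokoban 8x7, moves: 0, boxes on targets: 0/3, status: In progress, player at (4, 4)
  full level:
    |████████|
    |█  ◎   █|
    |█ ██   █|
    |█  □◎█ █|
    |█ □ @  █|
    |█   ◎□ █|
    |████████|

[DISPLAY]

                       ┃  Email:    
                       ┃  Admin:    
                       ┃  Company:  
                       ┃  Notify:   
                       ┃            
                       ┃            
                       ┃            
                       ┃            
                       ┃            
━━━━━━━━━━━━━━━━━━━━━━━━━━━━━┓      
Sokoban                      ┃      
─────────────────────────────┨━━━━━━
███████                      ┃ipelin
  ◎   █                      ┃compon
 ██   █                      ┃compon
  □◎█ █                      ┃ramewo


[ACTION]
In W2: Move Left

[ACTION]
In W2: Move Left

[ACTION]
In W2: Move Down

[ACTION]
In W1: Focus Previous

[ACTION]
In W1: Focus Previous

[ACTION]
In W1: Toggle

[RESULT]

                       ┃  Email:    
                       ┃  Admin:    
                       ┃> Company:  
                       ┃  Notify:   
                       ┃            
                       ┃            
                       ┃            
                       ┃            
                       ┃            
━━━━━━━━━━━━━━━━━━━━━━━━━━━━━┓      
Sokoban                      ┃      
─────────────────────────────┨━━━━━━
███████                      ┃ipelin
  ◎   █                      ┃compon
 ██   █                      ┃compon
  □◎█ █                      ┃ramewo


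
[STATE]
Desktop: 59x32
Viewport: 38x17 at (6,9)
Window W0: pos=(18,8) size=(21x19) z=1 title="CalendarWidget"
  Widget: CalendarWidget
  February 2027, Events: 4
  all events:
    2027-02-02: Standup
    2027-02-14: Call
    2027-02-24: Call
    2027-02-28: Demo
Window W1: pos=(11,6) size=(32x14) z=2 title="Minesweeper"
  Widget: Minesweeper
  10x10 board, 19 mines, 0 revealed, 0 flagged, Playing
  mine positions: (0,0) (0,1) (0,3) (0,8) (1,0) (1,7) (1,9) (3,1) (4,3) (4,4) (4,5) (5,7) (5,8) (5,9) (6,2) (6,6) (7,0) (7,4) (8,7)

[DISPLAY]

     ┃■■■■■■■■■■                    ┃ 
     ┃■■■■■■■■■■                    ┃ 
     ┃■■■■■■■■■■                    ┃ 
     ┃■■■■■■■■■■                    ┃ 
     ┃■■■■■■■■■■                    ┃ 
     ┃■■■■■■■■■■                    ┃ 
     ┃■■■■■■■■■■                    ┃ 
     ┃■■■■■■■■■■                    ┃ 
     ┃■■■■■■■■■■                    ┃ 
     ┃■■■■■■■■■■                    ┃ 
     ┗━━━━━━━━━━━━━━━━━━━━━━━━━━━━━━┛ 
            ┃                   ┃     
            ┃                   ┃     
            ┃                   ┃     
            ┃                   ┃     
            ┃                   ┃     
            ┃                   ┃     


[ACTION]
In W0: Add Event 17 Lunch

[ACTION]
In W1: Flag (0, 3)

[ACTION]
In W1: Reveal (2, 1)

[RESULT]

     ┃■■■⚑■■■■■■                    ┃ 
     ┃■■■■■■■■■■                    ┃ 
     ┃■2■■■■■■■■                    ┃ 
     ┃■■■■■■■■■■                    ┃ 
     ┃■■■■■■■■■■                    ┃ 
     ┃■■■■■■■■■■                    ┃ 
     ┃■■■■■■■■■■                    ┃ 
     ┃■■■■■■■■■■                    ┃ 
     ┃■■■■■■■■■■                    ┃ 
     ┃■■■■■■■■■■                    ┃ 
     ┗━━━━━━━━━━━━━━━━━━━━━━━━━━━━━━┛ 
            ┃                   ┃     
            ┃                   ┃     
            ┃                   ┃     
            ┃                   ┃     
            ┃                   ┃     
            ┃                   ┃     


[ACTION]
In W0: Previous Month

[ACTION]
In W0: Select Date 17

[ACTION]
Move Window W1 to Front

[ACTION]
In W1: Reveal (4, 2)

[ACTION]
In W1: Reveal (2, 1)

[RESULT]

     ┃■■■⚑■■■■■■                    ┃ 
     ┃■■■■■■■■■■                    ┃ 
     ┃■2■■■■■■■■                    ┃ 
     ┃■■■■■■■■■■                    ┃ 
     ┃■■2■■■■■■■                    ┃ 
     ┃■■■■■■■■■■                    ┃ 
     ┃■■■■■■■■■■                    ┃ 
     ┃■■■■■■■■■■                    ┃ 
     ┃■■■■■■■■■■                    ┃ 
     ┃■■■■■■■■■■                    ┃ 
     ┗━━━━━━━━━━━━━━━━━━━━━━━━━━━━━━┛ 
            ┃                   ┃     
            ┃                   ┃     
            ┃                   ┃     
            ┃                   ┃     
            ┃                   ┃     
            ┃                   ┃     


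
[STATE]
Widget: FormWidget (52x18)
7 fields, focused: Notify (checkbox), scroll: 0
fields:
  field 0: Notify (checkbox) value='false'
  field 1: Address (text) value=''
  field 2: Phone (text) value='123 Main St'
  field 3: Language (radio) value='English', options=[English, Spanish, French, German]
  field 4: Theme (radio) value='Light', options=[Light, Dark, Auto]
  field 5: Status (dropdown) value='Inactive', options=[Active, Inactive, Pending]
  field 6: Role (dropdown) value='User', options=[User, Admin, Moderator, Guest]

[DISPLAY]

> Notify:     [ ]                                   
  Address:    [                                    ]
  Phone:      [123 Main St                         ]
  Language:   (●) English  ( ) Spanish  ( ) French  
  Theme:      (●) Light  ( ) Dark  ( ) Auto         
  Status:     [Inactive                           ▼]
  Role:       [User                               ▼]
                                                    
                                                    
                                                    
                                                    
                                                    
                                                    
                                                    
                                                    
                                                    
                                                    
                                                    


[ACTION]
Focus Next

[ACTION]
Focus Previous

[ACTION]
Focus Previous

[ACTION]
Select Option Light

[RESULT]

  Notify:     [ ]                                   
  Address:    [                                    ]
  Phone:      [123 Main St                         ]
  Language:   (●) English  ( ) Spanish  ( ) French  
  Theme:      (●) Light  ( ) Dark  ( ) Auto         
  Status:     [Inactive                           ▼]
> Role:       [User                               ▼]
                                                    
                                                    
                                                    
                                                    
                                                    
                                                    
                                                    
                                                    
                                                    
                                                    
                                                    


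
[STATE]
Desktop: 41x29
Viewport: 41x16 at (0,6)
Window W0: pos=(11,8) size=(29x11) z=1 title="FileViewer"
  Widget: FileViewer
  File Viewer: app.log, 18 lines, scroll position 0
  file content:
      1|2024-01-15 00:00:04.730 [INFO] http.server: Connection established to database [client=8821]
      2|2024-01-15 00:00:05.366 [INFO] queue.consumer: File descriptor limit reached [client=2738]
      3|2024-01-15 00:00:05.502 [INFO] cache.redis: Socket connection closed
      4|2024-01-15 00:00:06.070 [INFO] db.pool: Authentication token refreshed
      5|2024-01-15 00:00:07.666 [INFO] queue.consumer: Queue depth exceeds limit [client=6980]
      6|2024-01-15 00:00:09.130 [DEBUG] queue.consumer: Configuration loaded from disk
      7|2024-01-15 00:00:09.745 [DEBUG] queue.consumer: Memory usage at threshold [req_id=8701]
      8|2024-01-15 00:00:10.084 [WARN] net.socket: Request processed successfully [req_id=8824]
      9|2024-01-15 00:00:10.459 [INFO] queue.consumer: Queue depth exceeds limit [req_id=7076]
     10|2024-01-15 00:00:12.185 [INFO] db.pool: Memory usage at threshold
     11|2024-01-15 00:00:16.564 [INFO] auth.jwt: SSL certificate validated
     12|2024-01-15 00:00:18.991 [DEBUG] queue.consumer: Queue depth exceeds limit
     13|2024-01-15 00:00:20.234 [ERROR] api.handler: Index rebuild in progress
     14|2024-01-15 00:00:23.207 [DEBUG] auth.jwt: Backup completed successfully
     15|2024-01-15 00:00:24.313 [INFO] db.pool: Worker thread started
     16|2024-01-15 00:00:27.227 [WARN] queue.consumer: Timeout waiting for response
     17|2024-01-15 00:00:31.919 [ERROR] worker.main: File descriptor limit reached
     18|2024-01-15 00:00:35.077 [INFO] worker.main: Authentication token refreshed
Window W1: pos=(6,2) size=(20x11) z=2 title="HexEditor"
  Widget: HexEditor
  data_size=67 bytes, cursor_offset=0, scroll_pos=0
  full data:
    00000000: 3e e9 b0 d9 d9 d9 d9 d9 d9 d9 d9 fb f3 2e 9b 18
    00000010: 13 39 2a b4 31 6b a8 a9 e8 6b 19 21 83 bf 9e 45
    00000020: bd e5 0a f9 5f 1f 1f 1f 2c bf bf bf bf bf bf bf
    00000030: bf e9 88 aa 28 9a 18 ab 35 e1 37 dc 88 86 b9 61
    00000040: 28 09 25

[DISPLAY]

      ┃00000010  13 39 2a┃               
      ┃00000020  bd e5 0a┃               
      ┃00000030  bf e9 88┃━━━━━━━━━━━━━┓ 
      ┃00000040  28 09 25┃             ┃ 
      ┃                  ┃─────────────┨ 
      ┃                  ┃00:04.730 [I▲┃ 
      ┗━━━━━━━━━━━━━━━━━━┛00:05.366 [I█┃ 
           ┃2024-01-15 00:00:05.502 [I░┃ 
           ┃2024-01-15 00:00:06.070 [I░┃ 
           ┃2024-01-15 00:00:07.666 [I░┃ 
           ┃2024-01-15 00:00:09.130 [D░┃ 
           ┃2024-01-15 00:00:09.745 [D▼┃ 
           ┗━━━━━━━━━━━━━━━━━━━━━━━━━━━┛ 
                                         
                                         
                                         


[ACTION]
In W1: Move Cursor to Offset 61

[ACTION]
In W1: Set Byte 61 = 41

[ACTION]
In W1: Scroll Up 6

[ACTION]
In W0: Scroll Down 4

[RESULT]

      ┃00000010  13 39 2a┃               
      ┃00000020  bd e5 0a┃               
      ┃00000030  bf e9 88┃━━━━━━━━━━━━━┓ 
      ┃00000040  28 09 25┃             ┃ 
      ┃                  ┃─────────────┨ 
      ┃                  ┃00:07.666 [I▲┃ 
      ┗━━━━━━━━━━━━━━━━━━┛00:09.130 [D░┃ 
           ┃2024-01-15 00:00:09.745 [D█┃ 
           ┃2024-01-15 00:00:10.084 [W░┃ 
           ┃2024-01-15 00:00:10.459 [I░┃ 
           ┃2024-01-15 00:00:12.185 [I░┃ 
           ┃2024-01-15 00:00:16.564 [I▼┃ 
           ┗━━━━━━━━━━━━━━━━━━━━━━━━━━━┛ 
                                         
                                         
                                         


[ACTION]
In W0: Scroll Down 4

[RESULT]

      ┃00000010  13 39 2a┃               
      ┃00000020  bd e5 0a┃               
      ┃00000030  bf e9 88┃━━━━━━━━━━━━━┓ 
      ┃00000040  28 09 25┃             ┃ 
      ┃                  ┃─────────────┨ 
      ┃                  ┃00:10.459 [I▲┃ 
      ┗━━━━━━━━━━━━━━━━━━┛00:12.185 [I░┃ 
           ┃2024-01-15 00:00:16.564 [I░┃ 
           ┃2024-01-15 00:00:18.991 [D░┃ 
           ┃2024-01-15 00:00:20.234 [E█┃ 
           ┃2024-01-15 00:00:23.207 [D░┃ 
           ┃2024-01-15 00:00:24.313 [I▼┃ 
           ┗━━━━━━━━━━━━━━━━━━━━━━━━━━━┛ 
                                         
                                         
                                         


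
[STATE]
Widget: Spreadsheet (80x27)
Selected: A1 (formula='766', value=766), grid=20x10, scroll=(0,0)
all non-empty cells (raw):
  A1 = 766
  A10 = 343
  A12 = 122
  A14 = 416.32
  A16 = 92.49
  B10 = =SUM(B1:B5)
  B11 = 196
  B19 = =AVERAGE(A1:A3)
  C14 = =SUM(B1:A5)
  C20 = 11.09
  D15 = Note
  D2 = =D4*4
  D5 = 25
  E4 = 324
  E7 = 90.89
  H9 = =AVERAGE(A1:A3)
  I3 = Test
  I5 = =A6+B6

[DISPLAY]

A1: 766                                                                         
       A       B       C       D       E       F       G       H       I       J
--------------------------------------------------------------------------------
  1    [766]       0       0       0       0       0       0       0       0    
  2        0       0       0       0       0       0       0       0       0    
  3        0       0       0       0       0       0       0       0Test        
  4        0       0       0       0     324       0       0       0       0    
  5        0       0       0      25       0       0       0       0       0    
  6        0       0       0       0       0       0       0       0       0    
  7        0       0       0       0   90.89       0       0       0       0    
  8        0       0       0       0       0       0       0       0       0    
  9        0       0       0       0       0       0       0  255.33       0    
 10      343       0       0       0       0       0       0       0       0    
 11        0     196       0       0       0       0       0       0       0    
 12      122       0       0       0       0       0       0       0       0    
 13        0       0       0       0       0       0       0       0       0    
 14   416.32       0     766       0       0       0       0       0       0    
 15        0       0       0Note           0       0       0       0       0    
 16    92.49       0       0       0       0       0       0       0       0    
 17        0       0       0       0       0       0       0       0       0    
 18        0       0       0       0       0       0       0       0       0    
 19        0  255.33       0       0       0       0       0       0       0    
 20        0       0   11.09       0       0       0       0       0       0    
                                                                                
                                                                                
                                                                                
                                                                                


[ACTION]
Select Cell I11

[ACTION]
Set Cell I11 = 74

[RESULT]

I11: 74                                                                         
       A       B       C       D       E       F       G       H       I       J
--------------------------------------------------------------------------------
  1      766       0       0       0       0       0       0       0       0    
  2        0       0       0       0       0       0       0       0       0    
  3        0       0       0       0       0       0       0       0Test        
  4        0       0       0       0     324       0       0       0       0    
  5        0       0       0      25       0       0       0       0       0    
  6        0       0       0       0       0       0       0       0       0    
  7        0       0       0       0   90.89       0       0       0       0    
  8        0       0       0       0       0       0       0       0       0    
  9        0       0       0       0       0       0       0  255.33       0    
 10      343       0       0       0       0       0       0       0       0    
 11        0     196       0       0       0       0       0       0    [74]    
 12      122       0       0       0       0       0       0       0       0    
 13        0       0       0       0       0       0       0       0       0    
 14   416.32       0     766       0       0       0       0       0       0    
 15        0       0       0Note           0       0       0       0       0    
 16    92.49       0       0       0       0       0       0       0       0    
 17        0       0       0       0       0       0       0       0       0    
 18        0       0       0       0       0       0       0       0       0    
 19        0  255.33       0       0       0       0       0       0       0    
 20        0       0   11.09       0       0       0       0       0       0    
                                                                                
                                                                                
                                                                                
                                                                                


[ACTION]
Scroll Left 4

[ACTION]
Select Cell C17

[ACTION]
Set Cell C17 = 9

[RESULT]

C17: 9                                                                          
       A       B       C       D       E       F       G       H       I       J
--------------------------------------------------------------------------------
  1      766       0       0       0       0       0       0       0       0    
  2        0       0       0       0       0       0       0       0       0    
  3        0       0       0       0       0       0       0       0Test        
  4        0       0       0       0     324       0       0       0       0    
  5        0       0       0      25       0       0       0       0       0    
  6        0       0       0       0       0       0       0       0       0    
  7        0       0       0       0   90.89       0       0       0       0    
  8        0       0       0       0       0       0       0       0       0    
  9        0       0       0       0       0       0       0  255.33       0    
 10      343       0       0       0       0       0       0       0       0    
 11        0     196       0       0       0       0       0       0      74    
 12      122       0       0       0       0       0       0       0       0    
 13        0       0       0       0       0       0       0       0       0    
 14   416.32       0     766       0       0       0       0       0       0    
 15        0       0       0Note           0       0       0       0       0    
 16    92.49       0       0       0       0       0       0       0       0    
 17        0       0     [9]       0       0       0       0       0       0    
 18        0       0       0       0       0       0       0       0       0    
 19        0  255.33       0       0       0       0       0       0       0    
 20        0       0   11.09       0       0       0       0       0       0    
                                                                                
                                                                                
                                                                                
                                                                                


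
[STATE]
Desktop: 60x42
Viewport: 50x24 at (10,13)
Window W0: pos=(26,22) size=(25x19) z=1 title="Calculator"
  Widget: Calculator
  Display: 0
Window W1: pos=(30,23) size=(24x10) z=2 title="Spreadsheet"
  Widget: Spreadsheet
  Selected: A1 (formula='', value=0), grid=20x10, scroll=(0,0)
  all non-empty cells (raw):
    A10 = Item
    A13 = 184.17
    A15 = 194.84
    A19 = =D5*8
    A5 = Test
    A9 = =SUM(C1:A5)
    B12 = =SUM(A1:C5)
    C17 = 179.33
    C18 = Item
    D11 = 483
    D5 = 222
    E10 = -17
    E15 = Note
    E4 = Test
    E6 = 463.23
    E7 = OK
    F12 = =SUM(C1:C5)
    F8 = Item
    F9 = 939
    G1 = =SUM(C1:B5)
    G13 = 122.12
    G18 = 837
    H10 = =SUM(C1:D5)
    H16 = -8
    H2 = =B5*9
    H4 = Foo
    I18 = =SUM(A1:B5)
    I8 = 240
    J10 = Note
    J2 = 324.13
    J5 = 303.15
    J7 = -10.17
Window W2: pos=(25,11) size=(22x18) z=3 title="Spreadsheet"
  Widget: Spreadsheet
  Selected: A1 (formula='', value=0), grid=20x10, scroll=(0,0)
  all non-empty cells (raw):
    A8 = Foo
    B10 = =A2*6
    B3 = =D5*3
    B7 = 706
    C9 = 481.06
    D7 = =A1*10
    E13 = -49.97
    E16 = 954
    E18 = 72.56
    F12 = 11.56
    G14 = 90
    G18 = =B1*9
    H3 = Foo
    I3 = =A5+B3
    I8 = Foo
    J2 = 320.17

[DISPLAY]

               ┠────────────────────┨             
               ┃A1:                 ┃             
               ┃       A       B    ┃             
               ┃--------------------┃             
               ┃  1      [0]       0┃             
               ┃  2        0       0┃             
               ┃  3        0       0┃             
               ┃  4        0       0┃             
               ┃  5        0       0┃             
               ┃  6        0       0┃━━━┓         
               ┃  7        0     706┃━━━━━━┓      
               ┃  8 Foo            0┃      ┃      
               ┃  9        0       0┃──────┨      
               ┃ 10        0       0┃      ┃      
               ┃ 11        0       0┃      ┃      
               ┗━━━━━━━━━━━━━━━━━━━━┛------┃      
                ┃│ 4┃  1      [0]       0  ┃      
                ┃├──┃  2        0       0  ┃      
                ┃│ 1┃  3        0       0  ┃      
                ┃├──┗━━━━━━━━━━━━━━━━━━━━━━┛      
                ┃│ 0 │ . │ = │ + │      ┃         
                ┃├───┼───┼───┼───┤      ┃         
                ┃│ C │ MC│ MR│ M+│      ┃         
                ┃└───┴───┴───┴───┘      ┃         


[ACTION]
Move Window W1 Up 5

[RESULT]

               ┠────────────────────┨             
               ┃A1:                 ┃             
               ┃       A       B    ┃             
               ┃--------------------┃             
               ┃  1      [0]       0┃             
               ┃  2        0       0┃━━━━━━┓      
               ┃  3        0       0┃      ┃      
               ┃  4        0       0┃──────┨      
               ┃  5        0       0┃      ┃      
               ┃  6        0       0┃      ┃      
               ┃  7        0     706┃------┃      
               ┃  8 Foo            0┃   0  ┃      
               ┃  9        0       0┃   0  ┃      
               ┃ 10        0       0┃   0  ┃      
               ┃ 11        0       0┃━━━━━━┛      
               ┗━━━━━━━━━━━━━━━━━━━━┛   ┃         
                ┃│ 4 │ 5 │ 6 │ × │      ┃         
                ┃├───┼───┼───┼───┤      ┃         
                ┃│ 1 │ 2 │ 3 │ - │      ┃         
                ┃├───┼───┼───┼───┤      ┃         
                ┃│ 0 │ . │ = │ + │      ┃         
                ┃├───┼───┼───┼───┤      ┃         
                ┃│ C │ MC│ MR│ M+│      ┃         
                ┃└───┴───┴───┴───┘      ┃         


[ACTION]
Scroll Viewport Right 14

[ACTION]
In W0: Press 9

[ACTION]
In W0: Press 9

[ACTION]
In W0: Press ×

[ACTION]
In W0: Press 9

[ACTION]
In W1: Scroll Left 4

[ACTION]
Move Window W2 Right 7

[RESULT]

                      ┠────────────────────┨      
                      ┃A1:                 ┃      
                      ┃       A       B    ┃      
                      ┃--------------------┃      
                      ┃  1      [0]       0┃      
                    ┏━┃  2        0       0┃      
                    ┃ ┃  3        0       0┃      
                    ┠─┃  4        0       0┃      
                    ┃A┃  5        0       0┃      
                ┏━━━┃ ┃  6        0       0┃      
                ┃ Ca┃-┃  7        0     706┃      
                ┠───┃ ┃  8 Foo            0┃      
                ┃   ┃ ┃  9        0       0┃      
                ┃┌──┃ ┃ 10        0       0┃      
                ┃│ 7┗━┃ 11        0       0┃      
                ┃├───┼┗━━━━━━━━━━━━━━━━━━━━┛      
                ┃│ 4 │ 5 │ 6 │ × │      ┃         
                ┃├───┼───┼───┼───┤      ┃         
                ┃│ 1 │ 2 │ 3 │ - │      ┃         
                ┃├───┼───┼───┼───┤      ┃         
                ┃│ 0 │ . │ = │ + │      ┃         
                ┃├───┼───┼───┼───┤      ┃         
                ┃│ C │ MC│ MR│ M+│      ┃         
                ┃└───┴───┴───┴───┘      ┃         


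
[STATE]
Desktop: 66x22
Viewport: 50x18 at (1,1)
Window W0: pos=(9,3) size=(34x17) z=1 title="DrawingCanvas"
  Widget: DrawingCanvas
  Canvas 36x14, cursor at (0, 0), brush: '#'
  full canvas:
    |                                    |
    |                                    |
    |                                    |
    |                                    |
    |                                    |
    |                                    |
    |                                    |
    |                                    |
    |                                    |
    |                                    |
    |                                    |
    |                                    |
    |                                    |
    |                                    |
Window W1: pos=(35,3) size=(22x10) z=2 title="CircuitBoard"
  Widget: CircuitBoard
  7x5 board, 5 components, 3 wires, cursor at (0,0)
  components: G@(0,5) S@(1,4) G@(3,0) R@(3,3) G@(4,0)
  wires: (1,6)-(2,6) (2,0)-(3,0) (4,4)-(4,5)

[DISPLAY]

                                                  
                                                  
        ┏━━━━━━━━━━━━━━━━━━━━━━━━━┏━━━━━━━━━━━━━━━
        ┃ DrawingCanvas           ┃ CircuitBoard  
        ┠─────────────────────────┠───────────────
        ┃+                        ┃   0 1 2 3 4 5 
        ┃                         ┃0  [.]         
        ┃                         ┃               
        ┃                         ┃1              
        ┃                         ┃               
        ┃                         ┃2   ·          
        ┃                         ┗━━━━━━━━━━━━━━━
        ┃                                ┃        
        ┃                                ┃        
        ┃                                ┃        
        ┃                                ┃        
        ┃                                ┃        
        ┃                                ┃        


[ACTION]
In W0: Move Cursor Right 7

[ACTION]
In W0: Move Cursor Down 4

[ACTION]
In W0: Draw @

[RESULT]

                                                  
                                                  
        ┏━━━━━━━━━━━━━━━━━━━━━━━━━┏━━━━━━━━━━━━━━━
        ┃ DrawingCanvas           ┃ CircuitBoard  
        ┠─────────────────────────┠───────────────
        ┃                         ┃   0 1 2 3 4 5 
        ┃                         ┃0  [.]         
        ┃                         ┃               
        ┃                         ┃1              
        ┃       @                 ┃               
        ┃                         ┃2   ·          
        ┃                         ┗━━━━━━━━━━━━━━━
        ┃                                ┃        
        ┃                                ┃        
        ┃                                ┃        
        ┃                                ┃        
        ┃                                ┃        
        ┃                                ┃        


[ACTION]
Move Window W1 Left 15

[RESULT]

                                                  
                                                  
        ┏━━━━━━━━━━┏━━━━━━━━━━━━━━━━━━━━┓┓        
        ┃ DrawingCa┃ CircuitBoard       ┃┃        
        ┠──────────┠────────────────────┨┨        
        ┃          ┃   0 1 2 3 4 5 6    ┃┃        
        ┃          ┃0  [.]              ┃┃        
        ┃          ┃                    ┃┃        
        ┃          ┃1                   ┃┃        
        ┃       @  ┃                    ┃┃        
        ┃          ┃2   ·               ┃┃        
        ┃          ┗━━━━━━━━━━━━━━━━━━━━┛┃        
        ┃                                ┃        
        ┃                                ┃        
        ┃                                ┃        
        ┃                                ┃        
        ┃                                ┃        
        ┃                                ┃        


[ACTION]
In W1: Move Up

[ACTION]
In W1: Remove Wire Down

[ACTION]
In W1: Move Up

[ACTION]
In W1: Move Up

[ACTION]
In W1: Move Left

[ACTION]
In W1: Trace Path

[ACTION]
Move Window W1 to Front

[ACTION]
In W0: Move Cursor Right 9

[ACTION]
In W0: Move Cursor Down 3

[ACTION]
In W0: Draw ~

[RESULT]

                                                  
                                                  
        ┏━━━━━━━━━━┏━━━━━━━━━━━━━━━━━━━━┓┓        
        ┃ DrawingCa┃ CircuitBoard       ┃┃        
        ┠──────────┠────────────────────┨┨        
        ┃          ┃   0 1 2 3 4 5 6    ┃┃        
        ┃          ┃0  [.]              ┃┃        
        ┃          ┃                    ┃┃        
        ┃          ┃1                   ┃┃        
        ┃       @  ┃                    ┃┃        
        ┃          ┃2   ·               ┃┃        
        ┃          ┗━━━━━━━━━━━━━━━━━━━━┛┃        
        ┃                ~               ┃        
        ┃                                ┃        
        ┃                                ┃        
        ┃                                ┃        
        ┃                                ┃        
        ┃                                ┃        


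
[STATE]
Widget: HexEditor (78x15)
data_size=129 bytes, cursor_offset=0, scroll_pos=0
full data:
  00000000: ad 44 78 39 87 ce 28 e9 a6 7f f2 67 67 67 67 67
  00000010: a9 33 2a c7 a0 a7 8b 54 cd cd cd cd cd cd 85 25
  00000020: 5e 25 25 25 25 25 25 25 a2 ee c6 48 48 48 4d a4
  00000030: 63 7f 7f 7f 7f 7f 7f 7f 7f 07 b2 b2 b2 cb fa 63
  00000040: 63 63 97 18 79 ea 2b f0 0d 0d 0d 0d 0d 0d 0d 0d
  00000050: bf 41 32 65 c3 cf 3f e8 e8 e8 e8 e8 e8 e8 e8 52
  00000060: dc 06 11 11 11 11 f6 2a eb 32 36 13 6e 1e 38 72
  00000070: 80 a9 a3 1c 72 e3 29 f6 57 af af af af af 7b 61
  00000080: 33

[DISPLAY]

00000000  AD 44 78 39 87 ce 28 e9  a6 7f f2 67 67 67 67 67  |.Dx9..(....ggggg|
00000010  a9 33 2a c7 a0 a7 8b 54  cd cd cd cd cd cd 85 25  |.3*....T.......%|
00000020  5e 25 25 25 25 25 25 25  a2 ee c6 48 48 48 4d a4  |^%%%%%%%...HHHM.|
00000030  63 7f 7f 7f 7f 7f 7f 7f  7f 07 b2 b2 b2 cb fa 63  |c..............c|
00000040  63 63 97 18 79 ea 2b f0  0d 0d 0d 0d 0d 0d 0d 0d  |cc..y.+.........|
00000050  bf 41 32 65 c3 cf 3f e8  e8 e8 e8 e8 e8 e8 e8 52  |.A2e..?........R|
00000060  dc 06 11 11 11 11 f6 2a  eb 32 36 13 6e 1e 38 72  |.......*.26.n.8r|
00000070  80 a9 a3 1c 72 e3 29 f6  57 af af af af af 7b 61  |....r.).W.....{a|
00000080  33                                                |3               |
                                                                              
                                                                              
                                                                              
                                                                              
                                                                              
                                                                              


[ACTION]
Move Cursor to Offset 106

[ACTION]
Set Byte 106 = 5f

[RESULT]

00000000  ad 44 78 39 87 ce 28 e9  a6 7f f2 67 67 67 67 67  |.Dx9..(....ggggg|
00000010  a9 33 2a c7 a0 a7 8b 54  cd cd cd cd cd cd 85 25  |.3*....T.......%|
00000020  5e 25 25 25 25 25 25 25  a2 ee c6 48 48 48 4d a4  |^%%%%%%%...HHHM.|
00000030  63 7f 7f 7f 7f 7f 7f 7f  7f 07 b2 b2 b2 cb fa 63  |c..............c|
00000040  63 63 97 18 79 ea 2b f0  0d 0d 0d 0d 0d 0d 0d 0d  |cc..y.+.........|
00000050  bf 41 32 65 c3 cf 3f e8  e8 e8 e8 e8 e8 e8 e8 52  |.A2e..?........R|
00000060  dc 06 11 11 11 11 f6 2a  eb 32 5F 13 6e 1e 38 72  |.......*.2_.n.8r|
00000070  80 a9 a3 1c 72 e3 29 f6  57 af af af af af 7b 61  |....r.).W.....{a|
00000080  33                                                |3               |
                                                                              
                                                                              
                                                                              
                                                                              
                                                                              
                                                                              


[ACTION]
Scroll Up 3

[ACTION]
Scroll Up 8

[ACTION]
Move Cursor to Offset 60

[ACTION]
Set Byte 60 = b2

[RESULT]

00000000  ad 44 78 39 87 ce 28 e9  a6 7f f2 67 67 67 67 67  |.Dx9..(....ggggg|
00000010  a9 33 2a c7 a0 a7 8b 54  cd cd cd cd cd cd 85 25  |.3*....T.......%|
00000020  5e 25 25 25 25 25 25 25  a2 ee c6 48 48 48 4d a4  |^%%%%%%%...HHHM.|
00000030  63 7f 7f 7f 7f 7f 7f 7f  7f 07 b2 b2 B2 cb fa 63  |c..............c|
00000040  63 63 97 18 79 ea 2b f0  0d 0d 0d 0d 0d 0d 0d 0d  |cc..y.+.........|
00000050  bf 41 32 65 c3 cf 3f e8  e8 e8 e8 e8 e8 e8 e8 52  |.A2e..?........R|
00000060  dc 06 11 11 11 11 f6 2a  eb 32 5f 13 6e 1e 38 72  |.......*.2_.n.8r|
00000070  80 a9 a3 1c 72 e3 29 f6  57 af af af af af 7b 61  |....r.).W.....{a|
00000080  33                                                |3               |
                                                                              
                                                                              
                                                                              
                                                                              
                                                                              
                                                                              


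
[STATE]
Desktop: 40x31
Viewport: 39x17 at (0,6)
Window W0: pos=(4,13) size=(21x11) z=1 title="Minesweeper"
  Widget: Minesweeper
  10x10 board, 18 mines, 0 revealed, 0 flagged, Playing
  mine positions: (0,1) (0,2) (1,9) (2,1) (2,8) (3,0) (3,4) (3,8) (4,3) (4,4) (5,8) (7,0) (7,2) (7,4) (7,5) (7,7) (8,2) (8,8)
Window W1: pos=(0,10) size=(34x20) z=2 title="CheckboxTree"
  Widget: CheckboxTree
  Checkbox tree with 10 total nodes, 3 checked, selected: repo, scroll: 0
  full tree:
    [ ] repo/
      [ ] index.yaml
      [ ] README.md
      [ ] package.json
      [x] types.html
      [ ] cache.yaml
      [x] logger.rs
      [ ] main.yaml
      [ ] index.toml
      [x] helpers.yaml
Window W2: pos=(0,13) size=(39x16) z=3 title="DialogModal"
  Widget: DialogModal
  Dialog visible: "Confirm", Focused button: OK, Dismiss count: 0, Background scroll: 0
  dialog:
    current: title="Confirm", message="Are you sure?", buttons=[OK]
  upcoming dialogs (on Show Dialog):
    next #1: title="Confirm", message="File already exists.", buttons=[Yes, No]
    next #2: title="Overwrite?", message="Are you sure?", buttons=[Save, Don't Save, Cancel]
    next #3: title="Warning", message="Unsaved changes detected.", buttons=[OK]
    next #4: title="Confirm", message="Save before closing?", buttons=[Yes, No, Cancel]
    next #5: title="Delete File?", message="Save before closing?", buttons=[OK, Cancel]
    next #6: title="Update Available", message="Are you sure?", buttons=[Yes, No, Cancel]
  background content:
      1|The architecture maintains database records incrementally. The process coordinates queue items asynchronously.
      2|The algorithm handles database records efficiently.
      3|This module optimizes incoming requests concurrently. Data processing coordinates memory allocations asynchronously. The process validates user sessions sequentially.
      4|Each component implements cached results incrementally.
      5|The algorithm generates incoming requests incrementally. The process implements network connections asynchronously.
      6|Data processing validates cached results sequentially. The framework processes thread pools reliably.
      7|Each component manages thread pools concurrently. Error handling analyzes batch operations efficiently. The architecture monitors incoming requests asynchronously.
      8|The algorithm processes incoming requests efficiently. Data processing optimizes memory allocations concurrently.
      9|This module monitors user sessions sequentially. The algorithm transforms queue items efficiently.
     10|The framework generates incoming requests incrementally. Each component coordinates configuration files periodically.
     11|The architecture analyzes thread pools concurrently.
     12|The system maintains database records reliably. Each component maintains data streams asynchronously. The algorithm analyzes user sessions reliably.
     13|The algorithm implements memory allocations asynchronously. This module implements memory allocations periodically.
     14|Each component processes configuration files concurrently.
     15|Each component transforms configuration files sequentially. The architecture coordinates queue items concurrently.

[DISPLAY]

                                       
                                       
                                       
                                       
┏━━━━━━━━━━━━━━━━━━━━━━━━━━━━━━━━┓     
┃ CheckboxTree                   ┃     
┠────────────────────────────────┨     
┏━━━━━━━━━━━━━━━━━━━━━━━━━━━━━━━━━━━━━┓
┃ DialogModal                         ┃
┠─────────────────────────────────────┨
┃The architecture maintains database r┃
┃The algorithm handles database record┃
┃This module optimizes incoming reques┃
┃Each compo┌───────────────┐ached resu┃
┃The algori│    Confirm    │oming requ┃
┃Data proce│ Are you sure? │ached resu┃
┃Each compo│      [OK]     │ad pools c┃


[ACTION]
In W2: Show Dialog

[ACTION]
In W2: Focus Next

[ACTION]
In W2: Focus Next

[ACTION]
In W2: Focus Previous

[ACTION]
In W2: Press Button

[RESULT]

                                       
                                       
                                       
                                       
┏━━━━━━━━━━━━━━━━━━━━━━━━━━━━━━━━┓     
┃ CheckboxTree                   ┃     
┠────────────────────────────────┨     
┏━━━━━━━━━━━━━━━━━━━━━━━━━━━━━━━━━━━━━┓
┃ DialogModal                         ┃
┠─────────────────────────────────────┨
┃The architecture maintains database r┃
┃The algorithm handles database record┃
┃This module optimizes incoming reques┃
┃Each component implements cached resu┃
┃The algorithm generates incoming requ┃
┃Data processing validates cached resu┃
┃Each component manages thread pools c┃
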